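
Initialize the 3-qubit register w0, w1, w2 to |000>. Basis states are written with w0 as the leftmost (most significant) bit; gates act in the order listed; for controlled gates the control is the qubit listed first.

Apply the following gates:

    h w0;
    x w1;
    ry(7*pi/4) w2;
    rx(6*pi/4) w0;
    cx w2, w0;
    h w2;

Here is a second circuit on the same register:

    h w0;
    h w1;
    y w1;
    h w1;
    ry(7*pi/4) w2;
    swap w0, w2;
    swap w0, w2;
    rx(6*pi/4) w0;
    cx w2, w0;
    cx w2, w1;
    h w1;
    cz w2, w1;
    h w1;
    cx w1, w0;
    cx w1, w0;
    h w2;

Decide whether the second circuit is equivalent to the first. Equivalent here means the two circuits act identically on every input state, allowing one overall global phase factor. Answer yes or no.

No, they are not equivalent — no single phase factor reconciles the two unitaries.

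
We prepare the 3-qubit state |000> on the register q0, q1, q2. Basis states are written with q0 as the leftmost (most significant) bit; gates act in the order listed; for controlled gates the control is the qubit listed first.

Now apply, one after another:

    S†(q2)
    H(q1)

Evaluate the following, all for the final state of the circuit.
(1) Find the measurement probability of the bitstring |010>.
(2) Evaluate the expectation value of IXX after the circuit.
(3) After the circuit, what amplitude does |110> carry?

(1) A full measurement returns |010> with probability 1/2.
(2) In the final state, IXX has expectation 0.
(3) The amplitude on |110> is 0.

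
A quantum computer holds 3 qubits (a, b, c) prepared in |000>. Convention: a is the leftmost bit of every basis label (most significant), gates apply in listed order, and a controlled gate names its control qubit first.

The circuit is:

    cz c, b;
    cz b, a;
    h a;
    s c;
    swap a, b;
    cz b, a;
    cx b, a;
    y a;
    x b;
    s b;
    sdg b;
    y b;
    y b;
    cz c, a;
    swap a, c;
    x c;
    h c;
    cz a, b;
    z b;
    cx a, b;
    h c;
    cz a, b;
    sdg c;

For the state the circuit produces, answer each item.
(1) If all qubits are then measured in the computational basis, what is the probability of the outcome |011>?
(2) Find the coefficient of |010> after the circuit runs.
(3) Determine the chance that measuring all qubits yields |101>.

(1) The probability of measuring |011> is 0.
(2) |010> carries amplitude -sqrt(2)*I/2 in the final state.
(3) A full measurement returns |101> with probability 0.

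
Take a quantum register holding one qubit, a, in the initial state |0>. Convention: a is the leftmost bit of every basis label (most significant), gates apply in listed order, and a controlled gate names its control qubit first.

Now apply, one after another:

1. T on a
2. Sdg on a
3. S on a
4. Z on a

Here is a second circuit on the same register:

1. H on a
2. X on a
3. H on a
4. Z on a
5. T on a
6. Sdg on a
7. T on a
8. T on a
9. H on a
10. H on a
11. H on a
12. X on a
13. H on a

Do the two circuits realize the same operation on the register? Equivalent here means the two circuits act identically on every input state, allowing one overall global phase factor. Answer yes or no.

Yes, they are equivalent — the unitaries differ by at most a global phase.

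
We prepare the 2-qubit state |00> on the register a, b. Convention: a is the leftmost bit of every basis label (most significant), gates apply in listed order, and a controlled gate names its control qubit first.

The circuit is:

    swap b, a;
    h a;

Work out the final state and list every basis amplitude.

The final amplitudes are sqrt(2)/2 on |00>, 0 on |01>, sqrt(2)/2 on |10>, 0 on |11>.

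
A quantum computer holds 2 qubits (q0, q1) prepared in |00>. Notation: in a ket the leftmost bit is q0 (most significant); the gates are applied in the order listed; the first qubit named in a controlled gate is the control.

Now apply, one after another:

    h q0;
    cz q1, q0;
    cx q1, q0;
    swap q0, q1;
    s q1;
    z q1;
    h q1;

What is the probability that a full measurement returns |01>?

The probability of measuring |01> is 1/2.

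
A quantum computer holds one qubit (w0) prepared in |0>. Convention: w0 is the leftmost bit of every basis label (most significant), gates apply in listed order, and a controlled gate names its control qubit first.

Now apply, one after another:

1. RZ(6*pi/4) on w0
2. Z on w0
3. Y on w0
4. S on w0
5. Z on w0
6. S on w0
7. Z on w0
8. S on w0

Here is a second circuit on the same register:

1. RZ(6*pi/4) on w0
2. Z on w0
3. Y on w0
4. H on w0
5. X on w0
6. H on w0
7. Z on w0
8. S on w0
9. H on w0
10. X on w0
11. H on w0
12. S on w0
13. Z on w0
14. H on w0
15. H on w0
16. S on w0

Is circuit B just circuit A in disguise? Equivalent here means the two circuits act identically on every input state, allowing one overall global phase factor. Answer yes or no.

Yes, they are equivalent — the unitaries differ by at most a global phase.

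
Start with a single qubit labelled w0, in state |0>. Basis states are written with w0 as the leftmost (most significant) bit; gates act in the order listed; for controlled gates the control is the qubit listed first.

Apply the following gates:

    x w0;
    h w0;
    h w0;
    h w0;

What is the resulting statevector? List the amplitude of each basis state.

The resulting statevector has amplitude sqrt(2)/2 on |0>, -sqrt(2)/2 on |1>.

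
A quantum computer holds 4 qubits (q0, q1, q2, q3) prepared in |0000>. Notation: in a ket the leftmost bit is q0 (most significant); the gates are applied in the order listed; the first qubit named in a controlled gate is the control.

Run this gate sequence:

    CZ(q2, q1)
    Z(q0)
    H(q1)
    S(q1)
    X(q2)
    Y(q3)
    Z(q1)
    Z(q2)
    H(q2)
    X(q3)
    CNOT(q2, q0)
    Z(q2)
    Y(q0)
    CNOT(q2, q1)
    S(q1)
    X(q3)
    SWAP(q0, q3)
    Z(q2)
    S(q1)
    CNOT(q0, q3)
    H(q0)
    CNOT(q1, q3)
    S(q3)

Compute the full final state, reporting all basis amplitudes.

After the circuit, the state carries amplitude sqrt(2)/4 on |0000>, 0 on |0001>, 0 on |0010>, sqrt(2)/4 on |0011>, 0 on |0100>, -sqrt(2)/4 on |0101>, -sqrt(2)/4 on |0110>, 0 on |0111>, -sqrt(2)/4 on |1000>, 0 on |1001>, 0 on |1010>, -sqrt(2)/4 on |1011>, 0 on |1100>, sqrt(2)/4 on |1101>, sqrt(2)/4 on |1110>, 0 on |1111>.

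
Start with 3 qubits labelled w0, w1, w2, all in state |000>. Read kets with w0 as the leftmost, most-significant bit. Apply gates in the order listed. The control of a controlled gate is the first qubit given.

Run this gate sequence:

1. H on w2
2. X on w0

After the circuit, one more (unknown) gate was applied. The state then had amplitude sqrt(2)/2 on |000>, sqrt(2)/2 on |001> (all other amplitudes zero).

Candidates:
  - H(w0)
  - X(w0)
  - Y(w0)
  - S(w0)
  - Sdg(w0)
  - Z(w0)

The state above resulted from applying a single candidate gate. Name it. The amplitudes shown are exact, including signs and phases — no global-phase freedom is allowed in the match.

The applied gate was X(w0).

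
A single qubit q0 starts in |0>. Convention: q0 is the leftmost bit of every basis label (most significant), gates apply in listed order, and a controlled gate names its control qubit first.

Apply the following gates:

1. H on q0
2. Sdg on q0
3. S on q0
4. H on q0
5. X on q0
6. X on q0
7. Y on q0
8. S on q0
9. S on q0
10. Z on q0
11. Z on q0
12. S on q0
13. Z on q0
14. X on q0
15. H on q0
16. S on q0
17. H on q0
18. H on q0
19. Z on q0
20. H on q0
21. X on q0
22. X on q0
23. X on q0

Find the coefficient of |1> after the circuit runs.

The final state's coefficient on |1> equals -1/2 + I/2.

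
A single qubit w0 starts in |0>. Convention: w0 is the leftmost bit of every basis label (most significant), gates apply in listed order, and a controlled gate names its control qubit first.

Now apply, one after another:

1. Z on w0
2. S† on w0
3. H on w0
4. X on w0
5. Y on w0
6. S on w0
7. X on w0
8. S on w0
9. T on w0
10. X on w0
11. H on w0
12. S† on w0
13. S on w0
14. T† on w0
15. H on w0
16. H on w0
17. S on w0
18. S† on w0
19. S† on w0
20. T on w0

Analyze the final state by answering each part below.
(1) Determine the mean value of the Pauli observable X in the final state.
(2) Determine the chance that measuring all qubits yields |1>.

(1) The observable X averages to -sqrt(2)/2.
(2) Outcome |1> occurs with probability sqrt(2)/4 + 1/2.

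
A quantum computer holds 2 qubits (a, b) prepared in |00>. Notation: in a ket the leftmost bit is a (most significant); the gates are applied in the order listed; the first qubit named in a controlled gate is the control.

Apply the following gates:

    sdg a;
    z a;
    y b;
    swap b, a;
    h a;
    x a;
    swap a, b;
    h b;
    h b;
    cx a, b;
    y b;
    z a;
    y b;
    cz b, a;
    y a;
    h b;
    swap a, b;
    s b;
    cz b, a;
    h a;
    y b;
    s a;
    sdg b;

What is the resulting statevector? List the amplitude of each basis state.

The resulting statevector has amplitude -sqrt(2)/2 on |00>, 0 on |01>, sqrt(2)*I/2 on |10>, 0 on |11>.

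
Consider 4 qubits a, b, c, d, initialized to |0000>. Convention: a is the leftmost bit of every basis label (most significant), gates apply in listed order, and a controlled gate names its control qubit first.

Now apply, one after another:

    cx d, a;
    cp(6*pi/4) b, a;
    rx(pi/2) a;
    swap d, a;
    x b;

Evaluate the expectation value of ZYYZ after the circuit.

In the final state, ZYYZ has expectation 0.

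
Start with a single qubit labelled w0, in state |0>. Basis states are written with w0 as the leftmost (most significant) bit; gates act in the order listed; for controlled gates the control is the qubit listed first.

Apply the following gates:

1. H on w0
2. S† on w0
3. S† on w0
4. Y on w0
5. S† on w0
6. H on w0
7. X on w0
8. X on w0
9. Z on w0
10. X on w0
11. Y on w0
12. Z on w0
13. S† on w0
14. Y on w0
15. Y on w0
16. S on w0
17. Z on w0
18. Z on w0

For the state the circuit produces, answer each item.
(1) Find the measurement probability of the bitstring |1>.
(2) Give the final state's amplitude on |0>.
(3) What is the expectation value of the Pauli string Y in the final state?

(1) The probability of measuring |1> is 1/2. Key observation: gates 12-17 undo each other exactly, leaving only the rest of the circuit to track.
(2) |0> carries amplitude 1/2 - I/2 in the final state.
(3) The expectation value of Y is -1.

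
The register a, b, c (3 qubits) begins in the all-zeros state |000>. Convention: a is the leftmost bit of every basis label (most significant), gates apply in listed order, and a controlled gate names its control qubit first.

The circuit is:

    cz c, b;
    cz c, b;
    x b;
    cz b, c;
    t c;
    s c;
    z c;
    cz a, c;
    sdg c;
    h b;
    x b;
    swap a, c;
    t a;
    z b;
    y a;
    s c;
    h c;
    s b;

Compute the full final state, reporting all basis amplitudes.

The resulting statevector has amplitude 0 on |000>, 0 on |001>, 0 on |010>, 0 on |011>, -I/2 on |100>, -I/2 on |101>, 1/2 on |110>, 1/2 on |111>. Key observation: gates 1-2 undo each other exactly, leaving only the rest of the circuit to track.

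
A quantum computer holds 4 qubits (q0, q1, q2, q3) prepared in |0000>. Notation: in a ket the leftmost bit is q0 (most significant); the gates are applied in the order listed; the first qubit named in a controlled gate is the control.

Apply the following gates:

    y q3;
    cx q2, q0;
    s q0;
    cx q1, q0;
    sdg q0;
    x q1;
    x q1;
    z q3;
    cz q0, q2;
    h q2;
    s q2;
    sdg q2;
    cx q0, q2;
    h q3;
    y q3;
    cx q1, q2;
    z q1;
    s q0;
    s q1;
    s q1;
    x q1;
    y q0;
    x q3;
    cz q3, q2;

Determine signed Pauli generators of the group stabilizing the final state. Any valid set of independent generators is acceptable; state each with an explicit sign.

The final state is stabilized by the group generated by +IIXZ, +IIZX, -ZIII, -IZII; other independent generating sets are equally valid.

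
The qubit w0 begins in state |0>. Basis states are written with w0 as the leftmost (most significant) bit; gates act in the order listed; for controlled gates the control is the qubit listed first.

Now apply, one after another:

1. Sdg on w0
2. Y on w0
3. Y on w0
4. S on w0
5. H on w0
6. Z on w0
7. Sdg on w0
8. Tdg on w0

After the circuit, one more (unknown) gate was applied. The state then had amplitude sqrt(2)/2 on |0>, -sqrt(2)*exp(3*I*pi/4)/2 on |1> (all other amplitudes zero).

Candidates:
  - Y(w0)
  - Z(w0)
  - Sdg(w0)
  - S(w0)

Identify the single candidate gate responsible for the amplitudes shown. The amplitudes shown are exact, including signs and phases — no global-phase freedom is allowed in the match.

The applied gate was Sdg(w0).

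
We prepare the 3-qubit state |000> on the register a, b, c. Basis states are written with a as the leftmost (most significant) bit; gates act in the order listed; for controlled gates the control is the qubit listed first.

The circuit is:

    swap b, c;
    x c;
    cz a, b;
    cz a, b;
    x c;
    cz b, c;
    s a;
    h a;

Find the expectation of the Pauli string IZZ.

The expectation value of IZZ is 1. Key observation: gates 2-5 undo each other exactly, leaving only the rest of the circuit to track.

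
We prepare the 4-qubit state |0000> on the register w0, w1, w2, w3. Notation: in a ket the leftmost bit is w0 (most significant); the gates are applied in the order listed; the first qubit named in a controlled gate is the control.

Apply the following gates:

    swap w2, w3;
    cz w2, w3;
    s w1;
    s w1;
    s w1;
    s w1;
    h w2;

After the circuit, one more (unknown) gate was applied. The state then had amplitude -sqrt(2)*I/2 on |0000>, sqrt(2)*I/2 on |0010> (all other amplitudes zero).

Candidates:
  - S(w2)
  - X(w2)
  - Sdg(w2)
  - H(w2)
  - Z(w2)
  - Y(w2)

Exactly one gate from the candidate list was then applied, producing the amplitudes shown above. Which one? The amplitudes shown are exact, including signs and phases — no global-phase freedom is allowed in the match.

The applied gate was Y(w2). Key observation: gates 3-6 undo each other exactly, leaving only the rest of the circuit to track.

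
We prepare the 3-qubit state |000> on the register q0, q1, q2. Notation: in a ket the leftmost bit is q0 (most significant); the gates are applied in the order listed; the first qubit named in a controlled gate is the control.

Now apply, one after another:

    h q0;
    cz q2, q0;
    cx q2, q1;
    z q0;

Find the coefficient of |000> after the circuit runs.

|000> carries amplitude sqrt(2)/2 in the final state.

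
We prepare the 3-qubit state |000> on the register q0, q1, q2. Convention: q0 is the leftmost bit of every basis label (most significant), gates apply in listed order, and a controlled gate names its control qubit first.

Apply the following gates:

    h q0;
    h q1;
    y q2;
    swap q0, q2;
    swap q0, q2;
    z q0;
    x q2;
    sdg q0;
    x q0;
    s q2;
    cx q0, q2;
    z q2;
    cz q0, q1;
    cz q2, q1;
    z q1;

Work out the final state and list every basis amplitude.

The final amplitudes are -1/2 on |000>, 0 on |001>, 1/2 on |010>, 0 on |011>, 0 on |100>, -I/2 on |101>, 0 on |110>, I/2 on |111>. Key observation: gates 4-5 undo each other exactly, leaving only the rest of the circuit to track.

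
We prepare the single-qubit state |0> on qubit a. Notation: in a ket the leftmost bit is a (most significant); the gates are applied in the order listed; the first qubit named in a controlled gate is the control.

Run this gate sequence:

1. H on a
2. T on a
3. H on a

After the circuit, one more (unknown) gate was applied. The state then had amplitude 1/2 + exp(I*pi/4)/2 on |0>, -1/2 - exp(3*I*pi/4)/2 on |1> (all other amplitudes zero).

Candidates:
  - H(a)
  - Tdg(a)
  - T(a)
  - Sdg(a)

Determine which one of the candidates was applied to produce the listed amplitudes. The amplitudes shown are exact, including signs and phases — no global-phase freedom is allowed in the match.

The unique candidate consistent with the amplitudes is Tdg(a).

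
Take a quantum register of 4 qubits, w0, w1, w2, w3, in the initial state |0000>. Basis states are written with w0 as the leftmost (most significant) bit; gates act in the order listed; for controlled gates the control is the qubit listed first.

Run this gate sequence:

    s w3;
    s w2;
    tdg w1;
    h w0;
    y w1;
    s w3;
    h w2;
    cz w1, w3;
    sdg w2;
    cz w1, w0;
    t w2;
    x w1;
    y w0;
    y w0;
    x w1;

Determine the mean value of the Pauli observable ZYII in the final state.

The observable ZYII averages to 0. Key observation: steps 12-15 multiply out to the identity, so the circuit reduces to the remaining gates.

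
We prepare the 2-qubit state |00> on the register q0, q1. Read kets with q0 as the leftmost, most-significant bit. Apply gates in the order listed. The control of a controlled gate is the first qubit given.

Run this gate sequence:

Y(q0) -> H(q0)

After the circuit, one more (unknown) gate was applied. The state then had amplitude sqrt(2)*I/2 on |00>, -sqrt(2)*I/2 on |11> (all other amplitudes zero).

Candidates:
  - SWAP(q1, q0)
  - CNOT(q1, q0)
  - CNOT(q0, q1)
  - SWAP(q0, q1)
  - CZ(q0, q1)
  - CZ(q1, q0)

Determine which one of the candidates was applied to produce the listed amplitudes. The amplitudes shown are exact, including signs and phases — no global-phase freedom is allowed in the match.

The applied gate was CNOT(q0, q1).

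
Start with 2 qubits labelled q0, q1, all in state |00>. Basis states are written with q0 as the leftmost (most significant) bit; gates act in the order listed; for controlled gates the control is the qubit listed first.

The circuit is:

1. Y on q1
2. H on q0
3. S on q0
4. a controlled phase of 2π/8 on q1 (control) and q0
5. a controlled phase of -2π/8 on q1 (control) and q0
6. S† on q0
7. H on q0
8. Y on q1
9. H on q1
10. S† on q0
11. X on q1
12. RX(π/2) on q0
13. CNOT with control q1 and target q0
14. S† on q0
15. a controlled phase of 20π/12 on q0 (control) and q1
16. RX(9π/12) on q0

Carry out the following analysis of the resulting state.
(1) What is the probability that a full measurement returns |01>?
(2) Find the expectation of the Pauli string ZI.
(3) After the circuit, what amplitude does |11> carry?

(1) Outcome |01> occurs with probability 1/4 - sqrt(6)/16. Key observation: gates 1-8 undo each other exactly, leaving only the rest of the circuit to track.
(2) The expectation value of ZI is -sqrt(6)/8.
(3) The final state's coefficient on |11> equals -sqrt(sqrt(2) + 2)/4 - sqrt(2 - sqrt(2))*exp(I*pi/6)/4.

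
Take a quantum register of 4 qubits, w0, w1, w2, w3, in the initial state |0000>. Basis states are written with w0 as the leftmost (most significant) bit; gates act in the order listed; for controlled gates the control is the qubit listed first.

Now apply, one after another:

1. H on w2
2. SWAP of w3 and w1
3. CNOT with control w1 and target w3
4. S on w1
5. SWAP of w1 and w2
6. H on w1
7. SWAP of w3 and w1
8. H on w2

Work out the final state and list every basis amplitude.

After the circuit, the state carries amplitude sqrt(2)/2 on |0000>, sqrt(2)/2 on |0010>, and 0 on every other basis state.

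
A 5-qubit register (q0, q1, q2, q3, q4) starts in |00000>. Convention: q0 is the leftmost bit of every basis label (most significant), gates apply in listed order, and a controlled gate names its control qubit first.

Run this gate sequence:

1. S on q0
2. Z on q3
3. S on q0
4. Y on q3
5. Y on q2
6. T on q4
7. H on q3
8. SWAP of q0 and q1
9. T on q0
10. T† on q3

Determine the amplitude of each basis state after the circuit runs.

After the circuit, the state carries amplitude -sqrt(2)/2 on |00100>, -sqrt(2)*exp(3*I*pi/4)/2 on |00110>, and 0 on every other basis state.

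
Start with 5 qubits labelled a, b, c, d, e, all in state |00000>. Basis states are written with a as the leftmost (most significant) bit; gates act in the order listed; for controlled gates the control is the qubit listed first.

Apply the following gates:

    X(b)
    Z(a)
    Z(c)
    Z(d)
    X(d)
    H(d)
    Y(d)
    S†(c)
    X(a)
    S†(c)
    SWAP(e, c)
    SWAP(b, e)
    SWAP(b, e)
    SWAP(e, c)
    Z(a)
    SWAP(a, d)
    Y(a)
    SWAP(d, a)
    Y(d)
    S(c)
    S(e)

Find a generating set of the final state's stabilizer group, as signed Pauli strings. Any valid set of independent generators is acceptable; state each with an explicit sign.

The final state is stabilized by the group generated by +IIIXI, -ZIIII, -IZIII, +IIZII, +IIIIZ; other independent generating sets are equally valid.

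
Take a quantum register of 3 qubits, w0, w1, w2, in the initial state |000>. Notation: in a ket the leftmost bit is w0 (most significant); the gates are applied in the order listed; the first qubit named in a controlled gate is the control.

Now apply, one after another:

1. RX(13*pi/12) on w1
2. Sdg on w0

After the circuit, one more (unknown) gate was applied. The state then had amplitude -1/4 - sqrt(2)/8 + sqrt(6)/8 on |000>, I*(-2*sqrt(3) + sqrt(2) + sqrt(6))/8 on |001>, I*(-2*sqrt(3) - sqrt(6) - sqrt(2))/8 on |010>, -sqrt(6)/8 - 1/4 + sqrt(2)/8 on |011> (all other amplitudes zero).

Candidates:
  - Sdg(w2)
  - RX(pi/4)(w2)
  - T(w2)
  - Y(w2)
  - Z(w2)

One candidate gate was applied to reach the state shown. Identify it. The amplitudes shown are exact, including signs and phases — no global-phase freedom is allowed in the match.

It was RX(pi/4)(w2) that produced the state shown.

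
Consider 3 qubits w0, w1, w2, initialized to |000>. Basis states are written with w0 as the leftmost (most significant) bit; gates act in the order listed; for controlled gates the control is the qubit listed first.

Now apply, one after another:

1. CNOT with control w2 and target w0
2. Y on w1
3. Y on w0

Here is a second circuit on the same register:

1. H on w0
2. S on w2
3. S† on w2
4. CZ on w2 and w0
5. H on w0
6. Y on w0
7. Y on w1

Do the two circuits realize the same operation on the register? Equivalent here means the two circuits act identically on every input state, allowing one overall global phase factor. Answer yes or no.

Yes — the two circuits implement the same unitary up to a global phase.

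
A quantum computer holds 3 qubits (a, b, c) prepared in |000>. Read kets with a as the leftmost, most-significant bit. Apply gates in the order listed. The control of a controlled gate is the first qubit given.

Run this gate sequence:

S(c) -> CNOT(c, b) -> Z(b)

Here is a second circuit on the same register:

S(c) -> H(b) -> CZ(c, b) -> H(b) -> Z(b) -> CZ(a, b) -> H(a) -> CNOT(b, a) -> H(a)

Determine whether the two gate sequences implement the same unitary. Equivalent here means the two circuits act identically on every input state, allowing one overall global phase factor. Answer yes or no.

Yes, they are equivalent — the unitaries differ by at most a global phase.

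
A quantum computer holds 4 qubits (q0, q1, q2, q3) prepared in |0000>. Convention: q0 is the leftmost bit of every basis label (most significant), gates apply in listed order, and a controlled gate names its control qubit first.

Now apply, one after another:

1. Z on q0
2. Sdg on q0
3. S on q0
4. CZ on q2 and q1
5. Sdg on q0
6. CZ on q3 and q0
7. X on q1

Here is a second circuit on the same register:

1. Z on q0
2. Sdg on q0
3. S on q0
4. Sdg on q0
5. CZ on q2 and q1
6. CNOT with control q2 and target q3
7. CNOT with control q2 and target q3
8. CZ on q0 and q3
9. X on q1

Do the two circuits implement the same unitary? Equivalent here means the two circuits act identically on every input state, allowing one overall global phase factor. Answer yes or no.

Yes: on every input state the two circuits agree up to one overall phase factor.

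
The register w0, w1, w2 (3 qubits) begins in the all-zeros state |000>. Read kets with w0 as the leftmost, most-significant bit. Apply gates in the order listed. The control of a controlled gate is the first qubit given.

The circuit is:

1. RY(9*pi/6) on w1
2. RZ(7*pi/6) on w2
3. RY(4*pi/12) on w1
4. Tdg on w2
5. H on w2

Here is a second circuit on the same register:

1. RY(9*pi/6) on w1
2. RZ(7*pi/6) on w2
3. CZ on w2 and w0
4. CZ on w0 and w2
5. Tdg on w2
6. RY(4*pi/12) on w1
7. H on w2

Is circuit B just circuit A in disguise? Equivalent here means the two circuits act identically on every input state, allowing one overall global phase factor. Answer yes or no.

Yes: on every input state the two circuits agree up to one overall phase factor.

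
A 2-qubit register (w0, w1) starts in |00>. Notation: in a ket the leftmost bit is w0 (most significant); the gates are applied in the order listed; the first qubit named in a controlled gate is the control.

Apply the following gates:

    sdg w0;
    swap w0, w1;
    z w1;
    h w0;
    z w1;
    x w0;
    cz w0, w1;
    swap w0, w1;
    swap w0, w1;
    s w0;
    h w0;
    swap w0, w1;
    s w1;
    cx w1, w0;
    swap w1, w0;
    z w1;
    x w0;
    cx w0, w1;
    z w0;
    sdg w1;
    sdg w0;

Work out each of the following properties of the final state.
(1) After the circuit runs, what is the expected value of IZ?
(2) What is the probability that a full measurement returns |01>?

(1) The observable IZ averages to -1.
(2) A full measurement returns |01> with probability 1/2.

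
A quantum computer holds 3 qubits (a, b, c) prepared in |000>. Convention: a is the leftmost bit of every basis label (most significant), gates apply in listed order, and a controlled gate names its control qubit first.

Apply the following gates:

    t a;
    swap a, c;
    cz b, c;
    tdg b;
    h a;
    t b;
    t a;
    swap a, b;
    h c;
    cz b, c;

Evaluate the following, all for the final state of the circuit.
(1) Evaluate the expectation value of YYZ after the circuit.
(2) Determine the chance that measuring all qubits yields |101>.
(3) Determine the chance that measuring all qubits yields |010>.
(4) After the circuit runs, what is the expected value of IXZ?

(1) In the final state, YYZ has expectation 0.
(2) The probability of measuring |101> is 0.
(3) The probability of measuring |010> is 1/4.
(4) The observable IXZ averages to sqrt(2)/2.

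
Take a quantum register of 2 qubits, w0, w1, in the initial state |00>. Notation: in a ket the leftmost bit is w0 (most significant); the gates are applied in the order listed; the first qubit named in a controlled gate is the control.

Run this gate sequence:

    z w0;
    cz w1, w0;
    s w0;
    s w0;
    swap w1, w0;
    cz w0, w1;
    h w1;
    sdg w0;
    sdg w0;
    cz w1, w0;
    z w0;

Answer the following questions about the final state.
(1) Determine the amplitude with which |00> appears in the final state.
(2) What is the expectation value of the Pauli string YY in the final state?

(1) |00> carries amplitude sqrt(2)/2 in the final state.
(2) The observable YY averages to 0.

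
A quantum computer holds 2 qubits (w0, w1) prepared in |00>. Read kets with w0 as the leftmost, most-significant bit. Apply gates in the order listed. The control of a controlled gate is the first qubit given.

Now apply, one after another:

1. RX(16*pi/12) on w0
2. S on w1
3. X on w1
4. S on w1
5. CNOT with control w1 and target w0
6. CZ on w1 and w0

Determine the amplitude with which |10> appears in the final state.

|10> carries amplitude 0 in the final state.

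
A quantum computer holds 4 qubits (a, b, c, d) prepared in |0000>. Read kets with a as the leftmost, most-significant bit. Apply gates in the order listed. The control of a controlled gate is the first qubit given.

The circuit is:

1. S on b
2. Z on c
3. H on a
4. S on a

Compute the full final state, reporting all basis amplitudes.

The final amplitudes are sqrt(2)/2 on |0000>, sqrt(2)*I/2 on |1000>, and 0 on every other basis state.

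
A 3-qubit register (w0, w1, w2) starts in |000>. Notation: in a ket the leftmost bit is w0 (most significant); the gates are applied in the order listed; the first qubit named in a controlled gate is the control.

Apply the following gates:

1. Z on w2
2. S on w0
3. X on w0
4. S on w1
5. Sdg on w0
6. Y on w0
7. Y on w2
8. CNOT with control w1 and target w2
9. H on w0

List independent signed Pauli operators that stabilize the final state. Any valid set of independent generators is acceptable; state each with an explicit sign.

One valid set of independent stabilizer generators is +XII, +IZI, -IIZ (any independent generating set of the same group is equally correct).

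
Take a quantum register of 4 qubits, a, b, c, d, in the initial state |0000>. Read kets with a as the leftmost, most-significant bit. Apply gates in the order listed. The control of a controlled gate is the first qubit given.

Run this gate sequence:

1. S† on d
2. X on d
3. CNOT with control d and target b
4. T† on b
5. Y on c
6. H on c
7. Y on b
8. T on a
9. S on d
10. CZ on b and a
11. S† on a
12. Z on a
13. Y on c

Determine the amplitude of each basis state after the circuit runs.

After the circuit, the state carries amplitude sqrt(2)*exp(3*I*pi/4)/2 on |0001>, sqrt(2)*exp(3*I*pi/4)/2 on |0011>, and 0 on every other basis state.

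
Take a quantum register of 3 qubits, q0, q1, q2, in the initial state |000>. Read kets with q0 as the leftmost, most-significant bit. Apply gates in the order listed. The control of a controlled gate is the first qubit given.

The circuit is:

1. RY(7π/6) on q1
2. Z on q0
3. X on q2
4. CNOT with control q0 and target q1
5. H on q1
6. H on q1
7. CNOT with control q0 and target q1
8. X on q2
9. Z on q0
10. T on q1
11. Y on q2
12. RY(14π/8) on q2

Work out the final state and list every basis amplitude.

The final amplitudes are -sqrt(2)*I*sqrt(2 - sqrt(2))/8 + sqrt(6)*I*sqrt(2 - sqrt(2))/8 on |000>, -sqrt(2)*I*sqrt(sqrt(2) + 2)/8 + sqrt(6)*I*sqrt(sqrt(2) + 2)/8 on |001>, sqrt(2 - sqrt(2))*(-sqrt(6) - sqrt(2))*exp(3*I*pi/4)/8 on |010>, sqrt(sqrt(2) + 2)*(-sqrt(6) - sqrt(2))*exp(3*I*pi/4)/8 on |011>, 0 on |100>, 0 on |101>, 0 on |110>, 0 on |111>. Key observation: gates 2-9 undo each other exactly, leaving only the rest of the circuit to track.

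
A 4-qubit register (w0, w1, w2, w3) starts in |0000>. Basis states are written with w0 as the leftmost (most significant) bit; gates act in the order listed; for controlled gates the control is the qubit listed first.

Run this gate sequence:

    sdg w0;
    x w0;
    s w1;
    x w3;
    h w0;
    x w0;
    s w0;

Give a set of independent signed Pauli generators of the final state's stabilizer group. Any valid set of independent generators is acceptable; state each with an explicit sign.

One valid set of independent stabilizer generators is -YIII, +IZII, +IIZI, -IIIZ (any independent generating set of the same group is equally correct).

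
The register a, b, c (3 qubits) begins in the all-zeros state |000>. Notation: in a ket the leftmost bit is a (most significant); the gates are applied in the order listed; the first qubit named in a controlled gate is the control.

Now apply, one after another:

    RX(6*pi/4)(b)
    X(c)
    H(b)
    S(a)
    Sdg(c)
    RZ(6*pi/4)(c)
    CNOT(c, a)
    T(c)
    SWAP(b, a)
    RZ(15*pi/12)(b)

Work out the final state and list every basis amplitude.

The final amplitudes are (1 + I)*exp(I*pi/8)/2 on |011>, (1 - I)*exp(I*pi/8)/2 on |111>, and 0 on every other basis state.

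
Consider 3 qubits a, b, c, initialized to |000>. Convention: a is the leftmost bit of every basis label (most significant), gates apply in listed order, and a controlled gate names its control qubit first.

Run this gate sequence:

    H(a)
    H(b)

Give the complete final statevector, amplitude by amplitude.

The resulting statevector has amplitude 1/2 on |000>, 0 on |001>, 1/2 on |010>, 0 on |011>, 1/2 on |100>, 0 on |101>, 1/2 on |110>, 0 on |111>.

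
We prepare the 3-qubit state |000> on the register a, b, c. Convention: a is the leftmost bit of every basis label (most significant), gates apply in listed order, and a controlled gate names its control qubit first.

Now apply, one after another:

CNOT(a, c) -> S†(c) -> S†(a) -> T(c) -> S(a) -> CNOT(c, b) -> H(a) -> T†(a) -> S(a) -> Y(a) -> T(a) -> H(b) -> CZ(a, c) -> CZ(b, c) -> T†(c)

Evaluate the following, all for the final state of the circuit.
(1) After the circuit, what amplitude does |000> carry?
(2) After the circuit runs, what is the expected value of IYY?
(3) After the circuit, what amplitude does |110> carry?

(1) The final state's coefficient on |000> equals -exp(3*I*pi/4)/2.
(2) The expectation value of IYY is 0.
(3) |110> carries amplitude exp(3*I*pi/4)/2 in the final state.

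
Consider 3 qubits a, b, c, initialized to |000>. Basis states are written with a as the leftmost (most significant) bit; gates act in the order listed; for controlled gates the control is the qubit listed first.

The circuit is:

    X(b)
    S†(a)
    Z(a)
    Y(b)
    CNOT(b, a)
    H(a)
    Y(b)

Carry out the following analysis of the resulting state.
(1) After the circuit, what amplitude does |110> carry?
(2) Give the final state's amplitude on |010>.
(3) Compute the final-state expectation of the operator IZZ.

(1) The final state's coefficient on |110> equals sqrt(2)/2.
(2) The final state's coefficient on |010> equals sqrt(2)/2.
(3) The observable IZZ averages to -1.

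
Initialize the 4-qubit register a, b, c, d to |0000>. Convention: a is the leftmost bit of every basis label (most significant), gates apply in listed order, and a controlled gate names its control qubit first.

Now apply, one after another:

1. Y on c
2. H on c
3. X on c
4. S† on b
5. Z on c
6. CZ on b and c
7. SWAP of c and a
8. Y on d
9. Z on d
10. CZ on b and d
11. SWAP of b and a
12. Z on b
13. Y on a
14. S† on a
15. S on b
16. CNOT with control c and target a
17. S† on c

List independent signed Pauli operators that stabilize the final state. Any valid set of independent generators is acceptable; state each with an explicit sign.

One valid set of independent stabilizer generators is -IYII, -ZIII, +IIZI, -IIIZ (any independent generating set of the same group is equally correct).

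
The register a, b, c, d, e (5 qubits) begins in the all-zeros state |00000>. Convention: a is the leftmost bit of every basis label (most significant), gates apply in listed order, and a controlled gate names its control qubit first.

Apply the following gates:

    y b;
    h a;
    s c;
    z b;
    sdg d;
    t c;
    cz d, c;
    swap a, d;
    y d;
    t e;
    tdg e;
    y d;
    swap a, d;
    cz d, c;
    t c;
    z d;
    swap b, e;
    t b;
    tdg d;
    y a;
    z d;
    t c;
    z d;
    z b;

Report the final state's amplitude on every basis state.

After the circuit, the state carries amplitude -sqrt(2)/2 on |00001>, sqrt(2)/2 on |10001>, and 0 on every other basis state. Key observation: the block from step 7 through step 14 cancels to the identity and can be dropped.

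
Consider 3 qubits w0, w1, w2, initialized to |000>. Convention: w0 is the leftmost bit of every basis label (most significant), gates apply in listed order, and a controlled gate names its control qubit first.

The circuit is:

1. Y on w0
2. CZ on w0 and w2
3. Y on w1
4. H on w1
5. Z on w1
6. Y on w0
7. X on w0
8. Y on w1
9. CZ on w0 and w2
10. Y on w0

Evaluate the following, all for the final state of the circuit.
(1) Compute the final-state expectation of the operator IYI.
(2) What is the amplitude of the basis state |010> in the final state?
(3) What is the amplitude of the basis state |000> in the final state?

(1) The observable IYI averages to 0.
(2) The final state's coefficient on |010> equals sqrt(2)*I/2.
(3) The amplitude on |000> is -sqrt(2)*I/2.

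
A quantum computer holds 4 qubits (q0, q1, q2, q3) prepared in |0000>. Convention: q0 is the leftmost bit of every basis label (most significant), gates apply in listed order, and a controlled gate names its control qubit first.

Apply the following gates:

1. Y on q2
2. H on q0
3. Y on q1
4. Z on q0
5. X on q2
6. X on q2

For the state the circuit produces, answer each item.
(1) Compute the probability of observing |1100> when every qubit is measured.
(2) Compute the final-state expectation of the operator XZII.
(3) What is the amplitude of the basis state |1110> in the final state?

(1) The probability of measuring |1100> is 0.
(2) The expectation value of XZII is 1.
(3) |1110> carries amplitude sqrt(2)/2 in the final state.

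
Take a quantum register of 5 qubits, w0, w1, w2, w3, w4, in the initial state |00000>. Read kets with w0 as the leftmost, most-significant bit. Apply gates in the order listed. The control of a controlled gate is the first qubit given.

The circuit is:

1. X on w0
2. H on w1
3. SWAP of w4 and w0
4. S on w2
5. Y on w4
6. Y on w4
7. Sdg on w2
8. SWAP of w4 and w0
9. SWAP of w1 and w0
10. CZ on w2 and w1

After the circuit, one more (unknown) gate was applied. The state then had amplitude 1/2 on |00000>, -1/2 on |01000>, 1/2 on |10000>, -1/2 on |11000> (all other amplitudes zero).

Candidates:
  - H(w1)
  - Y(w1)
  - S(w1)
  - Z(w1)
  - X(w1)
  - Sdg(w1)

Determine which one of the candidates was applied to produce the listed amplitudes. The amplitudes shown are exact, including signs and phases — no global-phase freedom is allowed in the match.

The applied gate was H(w1).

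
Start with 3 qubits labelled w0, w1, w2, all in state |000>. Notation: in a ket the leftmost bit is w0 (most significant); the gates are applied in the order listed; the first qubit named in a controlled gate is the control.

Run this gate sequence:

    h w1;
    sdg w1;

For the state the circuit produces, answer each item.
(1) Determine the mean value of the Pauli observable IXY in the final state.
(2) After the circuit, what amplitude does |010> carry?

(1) In the final state, IXY has expectation 0.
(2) The final state's coefficient on |010> equals -sqrt(2)*I/2.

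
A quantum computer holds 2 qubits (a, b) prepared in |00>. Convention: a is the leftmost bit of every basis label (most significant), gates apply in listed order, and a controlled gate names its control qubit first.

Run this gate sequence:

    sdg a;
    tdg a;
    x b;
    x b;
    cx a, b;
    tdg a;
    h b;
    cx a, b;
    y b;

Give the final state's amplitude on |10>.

|10> carries amplitude 0 in the final state. Key observation: the block from step 3 through step 4 cancels to the identity and can be dropped.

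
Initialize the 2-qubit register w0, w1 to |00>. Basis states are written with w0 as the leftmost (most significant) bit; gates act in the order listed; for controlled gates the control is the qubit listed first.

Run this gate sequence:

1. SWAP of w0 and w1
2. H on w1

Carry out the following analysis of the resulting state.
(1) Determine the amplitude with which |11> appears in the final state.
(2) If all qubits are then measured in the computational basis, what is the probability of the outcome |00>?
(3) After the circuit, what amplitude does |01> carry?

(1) The amplitude on |11> is 0.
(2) The probability of measuring |00> is 1/2.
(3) |01> carries amplitude sqrt(2)/2 in the final state.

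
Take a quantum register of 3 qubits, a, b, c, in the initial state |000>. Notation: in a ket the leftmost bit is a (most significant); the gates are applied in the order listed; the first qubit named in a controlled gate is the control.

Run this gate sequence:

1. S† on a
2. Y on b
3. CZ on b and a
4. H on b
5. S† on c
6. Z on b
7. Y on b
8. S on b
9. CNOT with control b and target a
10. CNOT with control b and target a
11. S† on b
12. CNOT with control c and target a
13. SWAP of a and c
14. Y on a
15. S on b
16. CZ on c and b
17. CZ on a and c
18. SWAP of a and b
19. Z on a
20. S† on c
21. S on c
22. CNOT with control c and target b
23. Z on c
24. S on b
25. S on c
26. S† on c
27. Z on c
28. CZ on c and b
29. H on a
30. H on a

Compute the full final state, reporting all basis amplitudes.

After the circuit, the state carries amplitude -sqrt(2)/2 on |010>, -sqrt(2)*I/2 on |110>, and 0 on every other basis state.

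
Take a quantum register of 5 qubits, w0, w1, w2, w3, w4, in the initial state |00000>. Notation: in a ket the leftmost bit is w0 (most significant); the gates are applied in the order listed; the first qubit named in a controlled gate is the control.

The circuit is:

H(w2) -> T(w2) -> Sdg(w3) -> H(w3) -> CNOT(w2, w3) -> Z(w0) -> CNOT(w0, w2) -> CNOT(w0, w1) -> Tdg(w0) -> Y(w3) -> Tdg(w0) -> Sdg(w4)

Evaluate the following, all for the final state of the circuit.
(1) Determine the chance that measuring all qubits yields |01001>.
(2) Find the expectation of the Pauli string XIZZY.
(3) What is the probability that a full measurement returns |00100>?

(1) The probability of measuring |01001> is 0.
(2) The observable XIZZY averages to 0.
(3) A full measurement returns |00100> with probability 1/4.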